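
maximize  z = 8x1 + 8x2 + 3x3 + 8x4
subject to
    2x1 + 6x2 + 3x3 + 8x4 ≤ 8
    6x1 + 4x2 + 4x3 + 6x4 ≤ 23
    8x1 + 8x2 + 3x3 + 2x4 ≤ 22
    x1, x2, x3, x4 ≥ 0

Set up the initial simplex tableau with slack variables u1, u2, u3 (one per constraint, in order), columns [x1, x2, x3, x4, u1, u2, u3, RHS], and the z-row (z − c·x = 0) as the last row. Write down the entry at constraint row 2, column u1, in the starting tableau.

0

Slack u1 belongs to constraint 1; its column is the unit vector e_1, so the entry in row 2 is 0.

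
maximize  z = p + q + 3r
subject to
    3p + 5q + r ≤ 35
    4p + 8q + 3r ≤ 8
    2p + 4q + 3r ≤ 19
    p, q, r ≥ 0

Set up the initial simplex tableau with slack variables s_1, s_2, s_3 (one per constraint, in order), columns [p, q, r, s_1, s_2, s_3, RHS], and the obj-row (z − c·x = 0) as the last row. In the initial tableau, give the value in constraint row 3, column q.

Constraint 3 has coefficient 4 on q.

4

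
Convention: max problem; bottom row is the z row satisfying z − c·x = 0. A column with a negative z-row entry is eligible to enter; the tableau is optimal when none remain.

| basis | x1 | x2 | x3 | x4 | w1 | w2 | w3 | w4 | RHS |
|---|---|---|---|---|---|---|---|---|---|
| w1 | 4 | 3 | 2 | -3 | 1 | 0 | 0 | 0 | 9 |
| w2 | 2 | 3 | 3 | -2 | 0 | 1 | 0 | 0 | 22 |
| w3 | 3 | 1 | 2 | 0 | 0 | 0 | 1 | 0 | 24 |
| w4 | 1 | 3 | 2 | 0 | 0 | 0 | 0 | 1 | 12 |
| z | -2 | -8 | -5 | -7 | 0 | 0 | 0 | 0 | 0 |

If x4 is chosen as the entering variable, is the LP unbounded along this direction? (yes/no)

Every constraint-row entry in column x4 is ≤ 0, so increasing x4 is unbounded.

yes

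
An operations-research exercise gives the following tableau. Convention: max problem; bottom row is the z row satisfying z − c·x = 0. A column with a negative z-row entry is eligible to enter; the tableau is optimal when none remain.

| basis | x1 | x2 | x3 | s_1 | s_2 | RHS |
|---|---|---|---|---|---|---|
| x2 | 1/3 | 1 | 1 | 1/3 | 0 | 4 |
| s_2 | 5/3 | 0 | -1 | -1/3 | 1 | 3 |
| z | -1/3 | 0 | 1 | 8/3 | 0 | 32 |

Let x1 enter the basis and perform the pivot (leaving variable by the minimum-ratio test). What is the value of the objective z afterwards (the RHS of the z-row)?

Ratio test on column x1 — row 1: 4/(1/3) = 12; row 2: 3/(5/3) = 9/5. Minimum is 9/5 at row 2 (s_2 leaves); pivot element 5/3.
Pivot on row 2; the z-row RHS becomes 32 − (-1/3)·(9/5) = 163/5.

163/5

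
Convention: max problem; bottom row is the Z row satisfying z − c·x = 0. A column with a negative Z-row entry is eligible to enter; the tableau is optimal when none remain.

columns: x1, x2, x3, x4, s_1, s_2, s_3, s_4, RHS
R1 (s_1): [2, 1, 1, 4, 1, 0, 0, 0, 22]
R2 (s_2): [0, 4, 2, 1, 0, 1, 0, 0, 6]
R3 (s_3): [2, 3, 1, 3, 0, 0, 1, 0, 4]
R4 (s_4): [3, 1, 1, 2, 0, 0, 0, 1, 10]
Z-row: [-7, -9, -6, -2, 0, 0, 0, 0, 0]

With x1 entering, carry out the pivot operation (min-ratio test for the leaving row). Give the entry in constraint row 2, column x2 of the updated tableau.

Ratio test on column x1 — row 1: 22/2 = 11; row 2: entry 0 ≤ 0; row 3: 4/2 = 2; row 4: 10/3 = 10/3. Minimum is 2 at row 3 (s_3 leaves); pivot element 2.
Divide row 3 by 2; eliminate column x1 from the other rows.
Row 2 update in column x2: 4 − 0·(3/2) = 4.

4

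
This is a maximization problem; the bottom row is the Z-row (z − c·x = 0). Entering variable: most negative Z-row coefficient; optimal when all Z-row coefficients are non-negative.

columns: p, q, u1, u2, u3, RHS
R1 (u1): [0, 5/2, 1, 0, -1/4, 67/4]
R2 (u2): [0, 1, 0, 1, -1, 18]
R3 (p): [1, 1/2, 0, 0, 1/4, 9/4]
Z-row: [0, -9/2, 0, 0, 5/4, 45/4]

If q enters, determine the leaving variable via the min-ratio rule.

Column q entries and ratios — u1: (67/4)/(5/2) = 67/10; u2: 18/1 = 18; p: (9/4)/(1/2) = 9/2.
Smallest ratio is 9/2 in the row of p, so p leaves.

p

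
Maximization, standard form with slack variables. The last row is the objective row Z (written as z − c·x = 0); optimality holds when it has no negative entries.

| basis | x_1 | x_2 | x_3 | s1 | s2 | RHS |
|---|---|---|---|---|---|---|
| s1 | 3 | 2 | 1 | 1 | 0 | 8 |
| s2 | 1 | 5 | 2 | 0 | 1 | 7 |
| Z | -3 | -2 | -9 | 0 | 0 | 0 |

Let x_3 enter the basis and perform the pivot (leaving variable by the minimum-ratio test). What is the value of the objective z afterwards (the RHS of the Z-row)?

Ratio test on column x_3 — row 1: 8/1 = 8; row 2: 7/2 = 7/2. Minimum is 7/2 at row 2 (s2 leaves); pivot element 2.
Pivot on row 2; the Z-row RHS becomes 0 − (-9)·(7/2) = 63/2.

63/2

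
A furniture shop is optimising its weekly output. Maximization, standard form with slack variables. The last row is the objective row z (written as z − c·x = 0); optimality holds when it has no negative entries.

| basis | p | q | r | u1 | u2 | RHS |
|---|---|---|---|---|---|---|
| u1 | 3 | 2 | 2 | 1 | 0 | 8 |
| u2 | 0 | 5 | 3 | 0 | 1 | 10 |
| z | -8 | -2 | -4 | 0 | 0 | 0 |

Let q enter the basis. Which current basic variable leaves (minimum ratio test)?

u2

Column q entries and ratios — u1: 8/2 = 4; u2: 10/5 = 2.
Smallest ratio is 2 in the row of u2, so u2 leaves.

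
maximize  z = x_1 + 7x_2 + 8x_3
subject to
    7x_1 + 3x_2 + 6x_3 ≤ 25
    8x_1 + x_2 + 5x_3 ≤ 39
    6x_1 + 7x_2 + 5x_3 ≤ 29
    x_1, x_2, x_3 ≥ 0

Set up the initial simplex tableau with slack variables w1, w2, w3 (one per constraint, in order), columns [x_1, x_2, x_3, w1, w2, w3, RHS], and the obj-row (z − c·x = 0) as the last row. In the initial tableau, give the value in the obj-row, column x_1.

-1

The obj-row carries the negated objective coefficients: the x_1 entry is -1.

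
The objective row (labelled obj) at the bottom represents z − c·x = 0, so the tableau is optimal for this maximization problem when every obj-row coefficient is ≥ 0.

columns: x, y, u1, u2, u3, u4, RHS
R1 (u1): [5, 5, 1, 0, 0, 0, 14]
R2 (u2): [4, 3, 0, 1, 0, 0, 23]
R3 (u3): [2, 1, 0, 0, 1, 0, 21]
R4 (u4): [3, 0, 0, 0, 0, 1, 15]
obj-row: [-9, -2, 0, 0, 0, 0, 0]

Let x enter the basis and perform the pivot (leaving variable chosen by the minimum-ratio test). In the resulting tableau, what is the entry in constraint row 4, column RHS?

Ratio test on column x — row 1: 14/5 = 14/5; row 2: 23/4 = 23/4; row 3: 21/2 = 21/2; row 4: 15/3 = 5. Minimum is 14/5 at row 1 (u1 leaves); pivot element 5.
Divide row 1 by 5; eliminate column x from the other rows.
Row 4 update in column RHS: 15 − 3·(14/5) = 33/5.

33/5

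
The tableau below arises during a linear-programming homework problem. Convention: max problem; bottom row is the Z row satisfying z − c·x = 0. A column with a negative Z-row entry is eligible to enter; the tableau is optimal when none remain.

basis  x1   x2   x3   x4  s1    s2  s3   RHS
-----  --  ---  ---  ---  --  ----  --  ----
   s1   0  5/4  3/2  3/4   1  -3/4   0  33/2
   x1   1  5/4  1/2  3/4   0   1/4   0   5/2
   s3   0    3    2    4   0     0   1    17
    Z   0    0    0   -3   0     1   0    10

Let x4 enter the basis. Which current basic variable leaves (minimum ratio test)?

x1

Column x4 entries and ratios — s1: (33/2)/(3/4) = 22; x1: (5/2)/(3/4) = 10/3; s3: 17/4 = 17/4.
Smallest ratio is 10/3 in the row of x1, so x1 leaves.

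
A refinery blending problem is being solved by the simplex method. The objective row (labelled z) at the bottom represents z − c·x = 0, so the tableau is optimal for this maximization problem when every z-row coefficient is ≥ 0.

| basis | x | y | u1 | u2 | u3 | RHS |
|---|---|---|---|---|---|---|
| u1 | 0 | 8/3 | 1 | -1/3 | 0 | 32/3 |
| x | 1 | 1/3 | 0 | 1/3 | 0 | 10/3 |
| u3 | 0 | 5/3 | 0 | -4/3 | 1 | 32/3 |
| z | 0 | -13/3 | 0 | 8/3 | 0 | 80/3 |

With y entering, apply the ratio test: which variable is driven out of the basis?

u1

Column y entries and ratios — u1: (32/3)/(8/3) = 4; x: (10/3)/(1/3) = 10; u3: (32/3)/(5/3) = 32/5.
Smallest ratio is 4 in the row of u1, so u1 leaves.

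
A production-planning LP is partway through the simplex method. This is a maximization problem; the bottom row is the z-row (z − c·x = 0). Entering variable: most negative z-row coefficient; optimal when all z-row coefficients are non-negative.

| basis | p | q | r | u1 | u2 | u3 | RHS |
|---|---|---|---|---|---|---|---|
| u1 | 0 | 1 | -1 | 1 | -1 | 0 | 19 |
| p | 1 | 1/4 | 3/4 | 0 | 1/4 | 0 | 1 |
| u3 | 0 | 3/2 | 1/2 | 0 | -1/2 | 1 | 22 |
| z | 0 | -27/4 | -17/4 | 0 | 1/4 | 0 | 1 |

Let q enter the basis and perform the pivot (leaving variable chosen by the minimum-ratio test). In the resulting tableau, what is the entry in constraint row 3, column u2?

-2

Ratio test on column q — row 1: 19/1 = 19; row 2: 1/(1/4) = 4; row 3: 22/(3/2) = 44/3. Minimum is 4 at row 2 (p leaves); pivot element 1/4.
Divide row 2 by 1/4; eliminate column q from the other rows.
Row 3 update in column u2: -1/2 − (3/2)·1 = -2.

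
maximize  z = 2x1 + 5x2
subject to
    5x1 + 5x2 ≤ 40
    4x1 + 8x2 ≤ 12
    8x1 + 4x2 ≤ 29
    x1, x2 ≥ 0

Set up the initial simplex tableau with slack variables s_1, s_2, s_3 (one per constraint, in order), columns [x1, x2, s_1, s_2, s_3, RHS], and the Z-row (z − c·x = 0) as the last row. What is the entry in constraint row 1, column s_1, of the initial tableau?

1

Slack s_1 belongs to constraint 1; its column is the unit vector e_1, so the entry in row 1 is 1.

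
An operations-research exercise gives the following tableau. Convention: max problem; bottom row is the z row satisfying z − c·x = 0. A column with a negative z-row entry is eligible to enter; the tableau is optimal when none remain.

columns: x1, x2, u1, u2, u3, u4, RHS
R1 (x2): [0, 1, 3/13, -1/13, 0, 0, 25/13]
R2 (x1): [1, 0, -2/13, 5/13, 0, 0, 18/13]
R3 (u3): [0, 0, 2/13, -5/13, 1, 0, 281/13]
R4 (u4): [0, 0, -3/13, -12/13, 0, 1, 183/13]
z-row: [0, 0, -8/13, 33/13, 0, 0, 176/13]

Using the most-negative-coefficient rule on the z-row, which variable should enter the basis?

u1

Negative z-row entries: u1: -8/13.
The most negative is -8/13 in column u1, so u1 enters.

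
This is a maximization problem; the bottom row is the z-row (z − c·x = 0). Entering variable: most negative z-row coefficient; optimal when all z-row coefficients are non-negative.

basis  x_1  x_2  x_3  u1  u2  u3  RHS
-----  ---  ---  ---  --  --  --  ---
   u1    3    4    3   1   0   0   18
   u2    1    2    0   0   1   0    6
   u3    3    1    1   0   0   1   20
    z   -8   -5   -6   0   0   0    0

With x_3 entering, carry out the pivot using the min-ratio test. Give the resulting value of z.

Ratio test on column x_3 — row 1: 18/3 = 6; row 2: entry 0 ≤ 0; row 3: 20/1 = 20. Minimum is 6 at row 1 (u1 leaves); pivot element 3.
Pivot on row 1; the z-row RHS becomes 0 − (-6)·6 = 36.

36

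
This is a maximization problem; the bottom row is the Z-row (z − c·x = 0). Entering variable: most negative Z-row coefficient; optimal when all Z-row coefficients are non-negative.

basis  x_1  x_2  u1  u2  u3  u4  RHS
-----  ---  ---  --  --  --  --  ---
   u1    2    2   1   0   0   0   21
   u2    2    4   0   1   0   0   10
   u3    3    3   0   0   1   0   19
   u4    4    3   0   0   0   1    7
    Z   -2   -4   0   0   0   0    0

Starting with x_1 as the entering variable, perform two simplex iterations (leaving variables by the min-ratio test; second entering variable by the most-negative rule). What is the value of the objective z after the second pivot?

Ratio test on column x_1 — row 1: 21/2 = 21/2; row 2: 10/2 = 5; row 3: 19/3 = 19/3; row 4: 7/4 = 7/4. Minimum is 7/4 at row 4 (u4 leaves); pivot element 4.
Pivot on row 4; the Z-row RHS becomes 0 − (-2)·(7/4) = 7/2.
Next entering variable (most negative Z-row entry -5/2): x_2.
Ratio test on column x_2 — row 1: (35/2)/(1/2) = 35; row 2: (13/2)/(5/2) = 13/5; row 3: (55/4)/(3/4) = 55/3; row 4: (7/4)/(3/4) = 7/3. Minimum is 7/3 at row 4 (x_1 leaves); pivot element 3/4.
After the second pivot the Z-row RHS is 7/2 − (-5/2)·(7/3) = 28/3.

28/3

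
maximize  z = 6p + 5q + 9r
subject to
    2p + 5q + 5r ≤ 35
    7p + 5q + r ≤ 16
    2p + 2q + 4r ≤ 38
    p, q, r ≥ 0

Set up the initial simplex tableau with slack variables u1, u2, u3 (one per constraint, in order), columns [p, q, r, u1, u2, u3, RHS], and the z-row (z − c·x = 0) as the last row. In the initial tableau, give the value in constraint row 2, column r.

1

Constraint 2 has coefficient 1 on r.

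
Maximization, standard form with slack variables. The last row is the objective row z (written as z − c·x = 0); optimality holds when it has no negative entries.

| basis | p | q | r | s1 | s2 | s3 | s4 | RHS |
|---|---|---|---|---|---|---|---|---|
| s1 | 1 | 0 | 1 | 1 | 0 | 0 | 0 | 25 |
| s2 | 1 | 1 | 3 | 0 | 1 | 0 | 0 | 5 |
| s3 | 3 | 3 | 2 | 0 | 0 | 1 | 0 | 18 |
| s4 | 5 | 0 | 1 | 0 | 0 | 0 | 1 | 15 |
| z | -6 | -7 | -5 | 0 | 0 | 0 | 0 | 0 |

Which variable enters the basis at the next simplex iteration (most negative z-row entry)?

q

Negative z-row entries: p: -6, q: -7, r: -5.
The most negative is -7 in column q, so q enters.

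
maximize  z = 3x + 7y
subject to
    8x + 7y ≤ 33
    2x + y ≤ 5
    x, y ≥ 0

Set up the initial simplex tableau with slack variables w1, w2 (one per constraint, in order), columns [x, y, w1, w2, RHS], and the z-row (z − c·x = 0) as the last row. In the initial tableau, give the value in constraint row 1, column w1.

1

Slack w1 belongs to constraint 1; its column is the unit vector e_1, so the entry in row 1 is 1.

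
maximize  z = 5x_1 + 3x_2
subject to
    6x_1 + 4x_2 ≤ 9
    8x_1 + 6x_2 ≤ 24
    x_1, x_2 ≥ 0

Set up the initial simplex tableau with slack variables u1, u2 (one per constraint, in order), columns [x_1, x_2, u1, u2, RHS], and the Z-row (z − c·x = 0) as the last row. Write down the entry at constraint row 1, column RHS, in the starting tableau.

9

The RHS of constraint 1 is b_1 = 9.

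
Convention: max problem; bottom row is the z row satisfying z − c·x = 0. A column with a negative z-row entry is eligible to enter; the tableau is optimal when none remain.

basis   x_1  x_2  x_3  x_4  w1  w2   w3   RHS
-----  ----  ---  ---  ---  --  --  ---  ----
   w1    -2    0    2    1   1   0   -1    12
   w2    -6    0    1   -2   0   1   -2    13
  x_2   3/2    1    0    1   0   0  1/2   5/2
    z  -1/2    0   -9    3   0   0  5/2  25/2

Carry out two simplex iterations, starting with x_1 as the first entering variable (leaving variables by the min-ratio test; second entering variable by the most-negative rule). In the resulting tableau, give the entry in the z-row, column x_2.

Ratio test on column x_1 — row 1: entry -2 ≤ 0; row 2: entry -6 ≤ 0; row 3: (5/2)/(3/2) = 5/3. Minimum is 5/3 at row 3 (x_2 leaves); pivot element 3/2.
Divide row 3 by 3/2; eliminate column x_1 from the other rows.
Second iteration: most negative z-row entry is -9 in column x_3, so x_3 enters.
Ratio test on column x_3 — row 1: (46/3)/2 = 23/3; row 2: 23/1 = 23; row 3: entry 0 ≤ 0. Minimum is 23/3 at row 1 (w1 leaves); pivot element 2.
Divide row 1 by 2; eliminate column x_3 from the other rows.
After both pivots, the entry at the z-row, column x_2 is 19/3.

19/3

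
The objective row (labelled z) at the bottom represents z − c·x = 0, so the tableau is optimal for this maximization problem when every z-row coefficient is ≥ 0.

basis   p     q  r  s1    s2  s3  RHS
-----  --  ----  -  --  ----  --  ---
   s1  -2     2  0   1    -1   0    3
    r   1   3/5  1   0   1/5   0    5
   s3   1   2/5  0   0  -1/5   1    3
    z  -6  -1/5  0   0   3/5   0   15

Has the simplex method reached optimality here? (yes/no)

no

The z-row has a negative entry -6 in column p, so it is not optimal.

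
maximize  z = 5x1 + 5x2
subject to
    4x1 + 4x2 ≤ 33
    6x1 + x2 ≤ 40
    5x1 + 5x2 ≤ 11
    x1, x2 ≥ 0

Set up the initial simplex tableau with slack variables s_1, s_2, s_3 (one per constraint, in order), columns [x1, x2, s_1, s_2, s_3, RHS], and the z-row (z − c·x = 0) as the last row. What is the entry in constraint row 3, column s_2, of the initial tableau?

0

Slack s_2 belongs to constraint 2; its column is the unit vector e_2, so the entry in row 3 is 0.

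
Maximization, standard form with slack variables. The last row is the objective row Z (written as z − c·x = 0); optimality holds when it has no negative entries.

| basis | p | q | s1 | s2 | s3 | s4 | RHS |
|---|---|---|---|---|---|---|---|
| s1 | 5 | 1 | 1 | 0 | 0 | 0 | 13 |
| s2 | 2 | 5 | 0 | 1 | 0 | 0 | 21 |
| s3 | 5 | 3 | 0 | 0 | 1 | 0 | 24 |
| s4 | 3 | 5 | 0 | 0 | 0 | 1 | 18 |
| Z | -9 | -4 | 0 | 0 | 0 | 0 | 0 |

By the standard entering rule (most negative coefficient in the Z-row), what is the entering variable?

p

Negative Z-row entries: p: -9, q: -4.
The most negative is -9 in column p, so p enters.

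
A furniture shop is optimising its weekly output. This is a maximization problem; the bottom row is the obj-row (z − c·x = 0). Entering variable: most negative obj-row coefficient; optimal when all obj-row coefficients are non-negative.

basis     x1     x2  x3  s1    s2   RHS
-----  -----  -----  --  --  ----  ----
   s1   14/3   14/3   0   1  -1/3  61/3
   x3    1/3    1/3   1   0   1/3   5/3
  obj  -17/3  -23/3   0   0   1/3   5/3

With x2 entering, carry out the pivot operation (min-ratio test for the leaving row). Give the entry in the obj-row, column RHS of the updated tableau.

491/14

Ratio test on column x2 — row 1: (61/3)/(14/3) = 61/14; row 2: (5/3)/(1/3) = 5. Minimum is 61/14 at row 1 (s1 leaves); pivot element 14/3.
Divide row 1 by 14/3; eliminate column x2 from the other rows.
obj-row update in column RHS: 5/3 − (-23/3)·(61/14) = 491/14.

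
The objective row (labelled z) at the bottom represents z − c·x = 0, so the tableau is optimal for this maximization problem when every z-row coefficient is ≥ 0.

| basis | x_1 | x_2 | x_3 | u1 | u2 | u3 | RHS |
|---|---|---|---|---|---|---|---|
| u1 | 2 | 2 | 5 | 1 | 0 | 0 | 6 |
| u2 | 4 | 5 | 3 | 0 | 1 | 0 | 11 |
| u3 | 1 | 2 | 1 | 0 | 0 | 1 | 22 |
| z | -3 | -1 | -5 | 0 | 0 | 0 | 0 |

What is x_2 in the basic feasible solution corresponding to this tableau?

x_2 is not in the basis, so in the current basic feasible solution x_2 = 0.

0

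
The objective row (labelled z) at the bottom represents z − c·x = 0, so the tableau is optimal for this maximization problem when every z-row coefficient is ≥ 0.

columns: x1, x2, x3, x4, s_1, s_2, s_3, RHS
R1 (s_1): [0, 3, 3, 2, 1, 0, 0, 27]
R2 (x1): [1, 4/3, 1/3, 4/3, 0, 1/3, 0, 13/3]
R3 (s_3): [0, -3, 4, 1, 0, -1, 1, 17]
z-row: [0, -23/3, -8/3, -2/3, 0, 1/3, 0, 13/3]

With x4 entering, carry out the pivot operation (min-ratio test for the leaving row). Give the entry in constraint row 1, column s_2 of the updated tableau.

Ratio test on column x4 — row 1: 27/2 = 27/2; row 2: (13/3)/(4/3) = 13/4; row 3: 17/1 = 17. Minimum is 13/4 at row 2 (x1 leaves); pivot element 4/3.
Divide row 2 by 4/3; eliminate column x4 from the other rows.
Row 1 update in column s_2: 0 − 2·(1/4) = -1/2.

-1/2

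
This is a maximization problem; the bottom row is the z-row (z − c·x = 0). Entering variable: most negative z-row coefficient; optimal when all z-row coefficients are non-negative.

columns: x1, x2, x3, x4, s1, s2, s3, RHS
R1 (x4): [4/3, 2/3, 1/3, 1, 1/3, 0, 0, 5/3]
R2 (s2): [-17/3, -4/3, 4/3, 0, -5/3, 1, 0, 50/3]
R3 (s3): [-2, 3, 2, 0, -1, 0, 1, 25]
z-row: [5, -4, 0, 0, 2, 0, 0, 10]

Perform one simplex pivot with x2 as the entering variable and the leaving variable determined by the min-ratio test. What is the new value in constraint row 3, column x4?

-9/2

Ratio test on column x2 — row 1: (5/3)/(2/3) = 5/2; row 2: entry -4/3 ≤ 0; row 3: 25/3 = 25/3. Minimum is 5/2 at row 1 (x4 leaves); pivot element 2/3.
Divide row 1 by 2/3; eliminate column x2 from the other rows.
Row 3 update in column x4: 0 − 3·(3/2) = -9/2.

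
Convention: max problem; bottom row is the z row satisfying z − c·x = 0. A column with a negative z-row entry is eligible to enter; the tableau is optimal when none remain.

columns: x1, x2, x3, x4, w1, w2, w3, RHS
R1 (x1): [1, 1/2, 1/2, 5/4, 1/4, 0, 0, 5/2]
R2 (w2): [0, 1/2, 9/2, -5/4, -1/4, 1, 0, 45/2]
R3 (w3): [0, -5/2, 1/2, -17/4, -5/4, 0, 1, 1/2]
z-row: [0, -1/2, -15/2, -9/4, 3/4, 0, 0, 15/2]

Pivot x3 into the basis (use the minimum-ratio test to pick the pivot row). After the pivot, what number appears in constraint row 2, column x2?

23

Ratio test on column x3 — row 1: (5/2)/(1/2) = 5; row 2: (45/2)/(9/2) = 5; row 3: (1/2)/(1/2) = 1. Minimum is 1 at row 3 (w3 leaves); pivot element 1/2.
Divide row 3 by 1/2; eliminate column x3 from the other rows.
Row 2 update in column x2: 1/2 − (9/2)·(-5) = 23.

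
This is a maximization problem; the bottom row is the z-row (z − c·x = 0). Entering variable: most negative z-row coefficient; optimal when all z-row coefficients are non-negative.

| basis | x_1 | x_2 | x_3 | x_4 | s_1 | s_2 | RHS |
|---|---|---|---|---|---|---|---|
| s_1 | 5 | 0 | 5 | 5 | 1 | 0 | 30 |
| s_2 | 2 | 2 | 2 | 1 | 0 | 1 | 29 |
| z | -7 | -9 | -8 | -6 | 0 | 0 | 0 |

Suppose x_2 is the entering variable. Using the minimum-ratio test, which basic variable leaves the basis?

s_2

Column x_2 entries and ratios — s_1: 0 ≤ 0, skip; s_2: 29/2 = 29/2.
Smallest ratio is 29/2 in the row of s_2, so s_2 leaves.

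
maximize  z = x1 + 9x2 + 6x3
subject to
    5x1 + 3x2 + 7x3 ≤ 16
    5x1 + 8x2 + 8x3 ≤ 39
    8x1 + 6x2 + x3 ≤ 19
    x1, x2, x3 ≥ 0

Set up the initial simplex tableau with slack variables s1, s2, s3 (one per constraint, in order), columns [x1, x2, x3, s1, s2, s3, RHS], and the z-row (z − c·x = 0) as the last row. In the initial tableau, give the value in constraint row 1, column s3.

Slack s3 belongs to constraint 3; its column is the unit vector e_3, so the entry in row 1 is 0.

0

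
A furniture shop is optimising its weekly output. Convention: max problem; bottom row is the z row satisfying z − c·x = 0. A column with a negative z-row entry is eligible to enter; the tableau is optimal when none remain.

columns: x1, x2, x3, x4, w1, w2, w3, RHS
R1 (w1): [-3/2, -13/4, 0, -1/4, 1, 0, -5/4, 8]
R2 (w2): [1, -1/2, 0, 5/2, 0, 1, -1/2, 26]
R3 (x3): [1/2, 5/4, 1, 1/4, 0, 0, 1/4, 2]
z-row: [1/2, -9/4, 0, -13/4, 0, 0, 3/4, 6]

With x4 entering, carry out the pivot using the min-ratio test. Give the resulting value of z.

Ratio test on column x4 — row 1: entry -1/4 ≤ 0; row 2: 26/(5/2) = 52/5; row 3: 2/(1/4) = 8. Minimum is 8 at row 3 (x3 leaves); pivot element 1/4.
Pivot on row 3; the z-row RHS becomes 6 − (-13/4)·8 = 32.

32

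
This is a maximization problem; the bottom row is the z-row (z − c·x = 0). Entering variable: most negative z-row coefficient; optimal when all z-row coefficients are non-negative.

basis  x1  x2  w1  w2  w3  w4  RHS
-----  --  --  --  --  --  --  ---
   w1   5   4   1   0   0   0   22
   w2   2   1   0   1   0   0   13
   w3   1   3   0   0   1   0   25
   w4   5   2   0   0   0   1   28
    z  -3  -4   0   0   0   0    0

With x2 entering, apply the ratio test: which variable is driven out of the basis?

Column x2 entries and ratios — w1: 22/4 = 11/2; w2: 13/1 = 13; w3: 25/3 = 25/3; w4: 28/2 = 14.
Smallest ratio is 11/2 in the row of w1, so w1 leaves.

w1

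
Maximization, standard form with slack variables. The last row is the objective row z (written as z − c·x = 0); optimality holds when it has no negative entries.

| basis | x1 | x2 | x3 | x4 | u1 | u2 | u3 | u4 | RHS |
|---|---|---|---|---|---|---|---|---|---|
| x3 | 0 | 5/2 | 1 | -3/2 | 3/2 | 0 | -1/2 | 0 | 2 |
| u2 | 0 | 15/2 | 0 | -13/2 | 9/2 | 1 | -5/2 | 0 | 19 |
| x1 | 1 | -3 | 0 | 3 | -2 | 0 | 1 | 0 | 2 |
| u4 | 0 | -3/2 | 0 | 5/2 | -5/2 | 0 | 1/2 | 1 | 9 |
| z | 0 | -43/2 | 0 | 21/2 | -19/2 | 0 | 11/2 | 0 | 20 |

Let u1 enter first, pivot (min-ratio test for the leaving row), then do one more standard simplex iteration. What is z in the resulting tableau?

Ratio test on column u1 — row 1: 2/(3/2) = 4/3; row 2: 19/(9/2) = 38/9; row 3: entry -2 ≤ 0; row 4: entry -5/2 ≤ 0. Minimum is 4/3 at row 1 (x3 leaves); pivot element 3/2.
Pivot on row 1; the z-row RHS becomes 20 − (-19/2)·(4/3) = 98/3.
Next entering variable (most negative z-row entry -17/3): x2.
Ratio test on column x2 — row 1: (4/3)/(5/3) = 4/5; row 2: entry 0 ≤ 0; row 3: (14/3)/(1/3) = 14; row 4: (37/3)/(8/3) = 37/8. Minimum is 4/5 at row 1 (u1 leaves); pivot element 5/3.
After the second pivot the z-row RHS is 98/3 − (-17/3)·(4/5) = 186/5.

186/5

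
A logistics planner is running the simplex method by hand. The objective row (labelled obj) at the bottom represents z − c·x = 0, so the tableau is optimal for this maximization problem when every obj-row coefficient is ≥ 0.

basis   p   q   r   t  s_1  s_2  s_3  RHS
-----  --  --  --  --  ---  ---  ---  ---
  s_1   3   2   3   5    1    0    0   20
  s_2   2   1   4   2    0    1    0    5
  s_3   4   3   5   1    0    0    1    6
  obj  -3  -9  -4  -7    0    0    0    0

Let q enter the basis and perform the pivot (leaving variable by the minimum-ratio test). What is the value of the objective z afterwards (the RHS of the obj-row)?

Ratio test on column q — row 1: 20/2 = 10; row 2: 5/1 = 5; row 3: 6/3 = 2. Minimum is 2 at row 3 (s_3 leaves); pivot element 3.
Pivot on row 3; the obj-row RHS becomes 0 − (-9)·2 = 18.

18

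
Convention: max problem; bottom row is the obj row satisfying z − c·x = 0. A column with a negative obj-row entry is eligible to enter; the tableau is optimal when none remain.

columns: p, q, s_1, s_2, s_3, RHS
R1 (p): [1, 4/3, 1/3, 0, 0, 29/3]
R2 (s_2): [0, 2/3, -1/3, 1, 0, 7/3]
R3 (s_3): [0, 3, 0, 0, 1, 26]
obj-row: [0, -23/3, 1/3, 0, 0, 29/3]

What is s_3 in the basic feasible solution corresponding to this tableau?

26

s_3 is basic (row 3); its value is the RHS of that row, 26.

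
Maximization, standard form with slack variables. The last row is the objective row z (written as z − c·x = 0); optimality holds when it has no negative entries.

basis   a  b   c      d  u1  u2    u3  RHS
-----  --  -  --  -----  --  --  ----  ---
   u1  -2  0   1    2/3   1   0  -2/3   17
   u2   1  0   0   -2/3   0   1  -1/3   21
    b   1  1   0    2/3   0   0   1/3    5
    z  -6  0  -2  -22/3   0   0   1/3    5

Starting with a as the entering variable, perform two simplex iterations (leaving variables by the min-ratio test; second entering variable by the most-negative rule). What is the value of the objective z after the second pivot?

60

Ratio test on column a — row 1: entry -2 ≤ 0; row 2: 21/1 = 21; row 3: 5/1 = 5. Minimum is 5 at row 3 (b leaves); pivot element 1.
Pivot on row 3; the z-row RHS becomes 5 − (-6)·5 = 35.
Next entering variable (most negative z-row entry -10/3): d.
Ratio test on column d — row 1: 27/2 = 27/2; row 2: entry -4/3 ≤ 0; row 3: 5/(2/3) = 15/2. Minimum is 15/2 at row 3 (a leaves); pivot element 2/3.
After the second pivot the z-row RHS is 35 − (-10/3)·(15/2) = 60.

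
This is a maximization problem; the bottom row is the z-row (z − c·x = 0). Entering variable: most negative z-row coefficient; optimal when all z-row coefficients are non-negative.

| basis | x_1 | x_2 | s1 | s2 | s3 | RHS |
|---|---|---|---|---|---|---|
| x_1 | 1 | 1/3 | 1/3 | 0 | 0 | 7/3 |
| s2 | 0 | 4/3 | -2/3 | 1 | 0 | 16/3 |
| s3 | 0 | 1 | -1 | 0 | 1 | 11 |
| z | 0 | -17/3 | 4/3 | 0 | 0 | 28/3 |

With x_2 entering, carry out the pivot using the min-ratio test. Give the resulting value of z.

Ratio test on column x_2 — row 1: (7/3)/(1/3) = 7; row 2: (16/3)/(4/3) = 4; row 3: 11/1 = 11. Minimum is 4 at row 2 (s2 leaves); pivot element 4/3.
Pivot on row 2; the z-row RHS becomes 28/3 − (-17/3)·4 = 32.

32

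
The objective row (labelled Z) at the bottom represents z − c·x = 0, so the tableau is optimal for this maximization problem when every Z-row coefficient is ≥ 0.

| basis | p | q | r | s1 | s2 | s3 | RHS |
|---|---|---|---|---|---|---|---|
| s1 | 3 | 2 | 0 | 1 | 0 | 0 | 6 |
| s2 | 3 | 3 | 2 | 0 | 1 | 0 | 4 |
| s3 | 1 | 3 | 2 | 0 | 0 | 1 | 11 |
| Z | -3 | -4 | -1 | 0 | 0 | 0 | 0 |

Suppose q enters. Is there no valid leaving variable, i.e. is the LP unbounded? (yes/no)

Column q has positive entries in row(s) 1, 2, 3, so the ratio test bounds it — not unbounded.

no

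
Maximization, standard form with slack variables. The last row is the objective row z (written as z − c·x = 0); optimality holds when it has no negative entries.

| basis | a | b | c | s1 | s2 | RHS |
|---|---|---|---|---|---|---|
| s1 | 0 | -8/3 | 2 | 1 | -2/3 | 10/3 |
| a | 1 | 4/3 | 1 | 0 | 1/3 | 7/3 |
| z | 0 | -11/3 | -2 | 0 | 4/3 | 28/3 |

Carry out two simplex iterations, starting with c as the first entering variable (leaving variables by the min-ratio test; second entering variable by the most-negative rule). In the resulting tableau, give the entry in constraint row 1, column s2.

Ratio test on column c — row 1: (10/3)/2 = 5/3; row 2: (7/3)/1 = 7/3. Minimum is 5/3 at row 1 (s1 leaves); pivot element 2.
Divide row 1 by 2; eliminate column c from the other rows.
Second iteration: most negative z-row entry is -19/3 in column b, so b enters.
Ratio test on column b — row 1: entry -4/3 ≤ 0; row 2: (2/3)/(8/3) = 1/4. Minimum is 1/4 at row 2 (a leaves); pivot element 8/3.
Divide row 2 by 8/3; eliminate column b from the other rows.
After both pivots, the entry at constraint row 1, column s2 is 0.

0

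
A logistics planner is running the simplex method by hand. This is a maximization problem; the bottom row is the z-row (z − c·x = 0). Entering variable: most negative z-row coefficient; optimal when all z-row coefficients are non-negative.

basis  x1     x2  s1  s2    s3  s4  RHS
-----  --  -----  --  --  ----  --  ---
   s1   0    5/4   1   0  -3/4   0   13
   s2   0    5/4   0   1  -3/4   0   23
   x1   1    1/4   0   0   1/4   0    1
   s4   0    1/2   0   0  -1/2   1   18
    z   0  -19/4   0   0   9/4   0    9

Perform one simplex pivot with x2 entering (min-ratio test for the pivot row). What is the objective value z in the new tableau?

Ratio test on column x2 — row 1: 13/(5/4) = 52/5; row 2: 23/(5/4) = 92/5; row 3: 1/(1/4) = 4; row 4: 18/(1/2) = 36. Minimum is 4 at row 3 (x1 leaves); pivot element 1/4.
Pivot on row 3; the z-row RHS becomes 9 − (-19/4)·4 = 28.

28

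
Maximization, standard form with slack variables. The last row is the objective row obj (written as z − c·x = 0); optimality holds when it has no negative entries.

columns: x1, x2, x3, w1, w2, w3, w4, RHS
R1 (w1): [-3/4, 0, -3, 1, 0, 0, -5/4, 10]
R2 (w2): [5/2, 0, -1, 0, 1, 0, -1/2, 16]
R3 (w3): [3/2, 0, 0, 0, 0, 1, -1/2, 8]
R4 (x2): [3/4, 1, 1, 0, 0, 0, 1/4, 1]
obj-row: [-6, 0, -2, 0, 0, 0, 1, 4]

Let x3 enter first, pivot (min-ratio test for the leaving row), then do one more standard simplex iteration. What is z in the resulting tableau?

12

Ratio test on column x3 — row 1: entry -3 ≤ 0; row 2: entry -1 ≤ 0; row 3: entry 0 ≤ 0; row 4: 1/1 = 1. Minimum is 1 at row 4 (x2 leaves); pivot element 1.
Pivot on row 4; the obj-row RHS becomes 4 − (-2)·1 = 6.
Next entering variable (most negative obj-row entry -9/2): x1.
Ratio test on column x1 — row 1: 13/(3/2) = 26/3; row 2: 17/(13/4) = 68/13; row 3: 8/(3/2) = 16/3; row 4: 1/(3/4) = 4/3. Minimum is 4/3 at row 4 (x3 leaves); pivot element 3/4.
After the second pivot the obj-row RHS is 6 − (-9/2)·(4/3) = 12.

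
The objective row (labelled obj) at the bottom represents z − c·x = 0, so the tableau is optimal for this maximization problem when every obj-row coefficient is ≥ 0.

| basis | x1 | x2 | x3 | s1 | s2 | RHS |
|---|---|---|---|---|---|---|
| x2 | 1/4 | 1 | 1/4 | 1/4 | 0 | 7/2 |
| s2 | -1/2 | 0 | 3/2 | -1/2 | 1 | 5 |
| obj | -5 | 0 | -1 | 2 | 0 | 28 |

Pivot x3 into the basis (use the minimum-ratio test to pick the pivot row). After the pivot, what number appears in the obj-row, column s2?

2/3

Ratio test on column x3 — row 1: (7/2)/(1/4) = 14; row 2: 5/(3/2) = 10/3. Minimum is 10/3 at row 2 (s2 leaves); pivot element 3/2.
Divide row 2 by 3/2; eliminate column x3 from the other rows.
obj-row update in column s2: 0 − (-1)·(2/3) = 2/3.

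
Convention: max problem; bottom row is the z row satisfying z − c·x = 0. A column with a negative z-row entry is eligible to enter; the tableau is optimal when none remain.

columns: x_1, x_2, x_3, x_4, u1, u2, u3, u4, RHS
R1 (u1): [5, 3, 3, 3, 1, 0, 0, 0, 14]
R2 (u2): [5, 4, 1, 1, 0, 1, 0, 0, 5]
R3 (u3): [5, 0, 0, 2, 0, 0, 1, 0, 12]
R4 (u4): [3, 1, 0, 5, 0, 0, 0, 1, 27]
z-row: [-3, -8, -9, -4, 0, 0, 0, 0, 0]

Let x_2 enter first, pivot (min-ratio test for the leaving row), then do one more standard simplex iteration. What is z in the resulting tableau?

Ratio test on column x_2 — row 1: 14/3 = 14/3; row 2: 5/4 = 5/4; row 3: entry 0 ≤ 0; row 4: 27/1 = 27. Minimum is 5/4 at row 2 (u2 leaves); pivot element 4.
Pivot on row 2; the z-row RHS becomes 0 − (-8)·(5/4) = 10.
Next entering variable (most negative z-row entry -7): x_3.
Ratio test on column x_3 — row 1: (41/4)/(9/4) = 41/9; row 2: (5/4)/(1/4) = 5; row 3: entry 0 ≤ 0; row 4: entry -1/4 ≤ 0. Minimum is 41/9 at row 1 (u1 leaves); pivot element 9/4.
After the second pivot the z-row RHS is 10 − (-7)·(41/9) = 377/9.

377/9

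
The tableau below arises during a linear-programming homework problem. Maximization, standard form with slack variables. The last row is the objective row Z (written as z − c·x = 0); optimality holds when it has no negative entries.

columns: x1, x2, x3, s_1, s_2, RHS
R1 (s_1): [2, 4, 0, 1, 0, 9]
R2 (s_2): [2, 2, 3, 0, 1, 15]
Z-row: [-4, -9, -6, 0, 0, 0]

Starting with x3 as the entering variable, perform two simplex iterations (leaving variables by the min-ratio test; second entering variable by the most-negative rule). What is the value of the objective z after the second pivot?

Ratio test on column x3 — row 1: entry 0 ≤ 0; row 2: 15/3 = 5. Minimum is 5 at row 2 (s_2 leaves); pivot element 3.
Pivot on row 2; the Z-row RHS becomes 0 − (-6)·5 = 30.
Next entering variable (most negative Z-row entry -5): x2.
Ratio test on column x2 — row 1: 9/4 = 9/4; row 2: 5/(2/3) = 15/2. Minimum is 9/4 at row 1 (s_1 leaves); pivot element 4.
After the second pivot the Z-row RHS is 30 − (-5)·(9/4) = 165/4.

165/4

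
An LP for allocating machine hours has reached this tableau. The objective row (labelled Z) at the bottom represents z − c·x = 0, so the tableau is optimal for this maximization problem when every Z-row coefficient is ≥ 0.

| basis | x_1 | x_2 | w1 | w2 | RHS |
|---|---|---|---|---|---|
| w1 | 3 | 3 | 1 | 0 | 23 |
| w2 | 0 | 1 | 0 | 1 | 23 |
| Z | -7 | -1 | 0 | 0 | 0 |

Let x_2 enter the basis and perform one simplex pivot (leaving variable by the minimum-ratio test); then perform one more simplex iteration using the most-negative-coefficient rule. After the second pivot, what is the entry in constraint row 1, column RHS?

23/3

Ratio test on column x_2 — row 1: 23/3 = 23/3; row 2: 23/1 = 23. Minimum is 23/3 at row 1 (w1 leaves); pivot element 3.
Divide row 1 by 3; eliminate column x_2 from the other rows.
Second iteration: most negative Z-row entry is -6 in column x_1, so x_1 enters.
Ratio test on column x_1 — row 1: (23/3)/1 = 23/3; row 2: entry -1 ≤ 0. Minimum is 23/3 at row 1 (x_2 leaves); pivot element 1.
Divide row 1 by 1; eliminate column x_1 from the other rows.
After both pivots, the entry at constraint row 1, column RHS is 23/3.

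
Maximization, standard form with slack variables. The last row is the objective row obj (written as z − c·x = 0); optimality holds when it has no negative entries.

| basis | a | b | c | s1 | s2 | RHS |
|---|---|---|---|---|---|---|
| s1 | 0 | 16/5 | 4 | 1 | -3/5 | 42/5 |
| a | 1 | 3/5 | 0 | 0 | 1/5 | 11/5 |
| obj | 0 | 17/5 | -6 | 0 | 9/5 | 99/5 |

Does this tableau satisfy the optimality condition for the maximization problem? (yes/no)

The obj-row has a negative entry -6 in column c, so it is not optimal.

no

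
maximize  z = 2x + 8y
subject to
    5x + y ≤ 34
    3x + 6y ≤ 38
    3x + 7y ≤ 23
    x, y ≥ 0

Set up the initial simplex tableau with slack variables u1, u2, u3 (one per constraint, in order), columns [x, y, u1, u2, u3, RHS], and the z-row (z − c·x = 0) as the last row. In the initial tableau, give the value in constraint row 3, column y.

Constraint 3 has coefficient 7 on y.

7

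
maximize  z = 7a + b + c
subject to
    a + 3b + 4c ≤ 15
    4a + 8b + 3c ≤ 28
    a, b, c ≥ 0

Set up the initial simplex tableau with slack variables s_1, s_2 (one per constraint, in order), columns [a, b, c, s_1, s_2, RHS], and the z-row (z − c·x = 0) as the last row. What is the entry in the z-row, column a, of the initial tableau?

The z-row carries the negated objective coefficients: the a entry is -7.

-7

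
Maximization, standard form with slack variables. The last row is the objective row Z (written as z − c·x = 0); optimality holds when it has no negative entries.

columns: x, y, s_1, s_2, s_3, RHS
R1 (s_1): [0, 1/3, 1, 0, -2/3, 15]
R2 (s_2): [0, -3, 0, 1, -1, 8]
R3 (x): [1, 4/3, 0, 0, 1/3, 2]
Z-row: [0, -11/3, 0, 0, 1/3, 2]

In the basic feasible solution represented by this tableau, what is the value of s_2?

s_2 is basic (row 2); its value is the RHS of that row, 8.

8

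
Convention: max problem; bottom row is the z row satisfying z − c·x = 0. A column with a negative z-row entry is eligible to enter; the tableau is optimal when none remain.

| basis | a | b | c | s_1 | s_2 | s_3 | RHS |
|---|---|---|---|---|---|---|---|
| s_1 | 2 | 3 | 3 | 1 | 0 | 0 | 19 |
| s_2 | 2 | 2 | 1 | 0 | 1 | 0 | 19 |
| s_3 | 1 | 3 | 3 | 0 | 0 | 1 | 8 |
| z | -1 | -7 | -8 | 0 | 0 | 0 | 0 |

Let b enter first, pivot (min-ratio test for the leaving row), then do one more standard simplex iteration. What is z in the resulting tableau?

Ratio test on column b — row 1: 19/3 = 19/3; row 2: 19/2 = 19/2; row 3: 8/3 = 8/3. Minimum is 8/3 at row 3 (s_3 leaves); pivot element 3.
Pivot on row 3; the z-row RHS becomes 0 − (-7)·(8/3) = 56/3.
Next entering variable (most negative z-row entry -1): c.
Ratio test on column c — row 1: entry 0 ≤ 0; row 2: entry -1 ≤ 0; row 3: (8/3)/1 = 8/3. Minimum is 8/3 at row 3 (b leaves); pivot element 1.
After the second pivot the z-row RHS is 56/3 − (-1)·(8/3) = 64/3.

64/3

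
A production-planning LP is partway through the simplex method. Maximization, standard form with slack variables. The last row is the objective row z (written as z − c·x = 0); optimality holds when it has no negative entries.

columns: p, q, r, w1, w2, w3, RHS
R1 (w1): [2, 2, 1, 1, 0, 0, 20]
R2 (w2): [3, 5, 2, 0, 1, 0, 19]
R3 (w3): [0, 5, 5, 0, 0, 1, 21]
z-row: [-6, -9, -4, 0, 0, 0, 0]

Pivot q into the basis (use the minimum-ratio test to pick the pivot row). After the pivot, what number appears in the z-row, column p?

Ratio test on column q — row 1: 20/2 = 10; row 2: 19/5 = 19/5; row 3: 21/5 = 21/5. Minimum is 19/5 at row 2 (w2 leaves); pivot element 5.
Divide row 2 by 5; eliminate column q from the other rows.
z-row update in column p: -6 − (-9)·(3/5) = -3/5.

-3/5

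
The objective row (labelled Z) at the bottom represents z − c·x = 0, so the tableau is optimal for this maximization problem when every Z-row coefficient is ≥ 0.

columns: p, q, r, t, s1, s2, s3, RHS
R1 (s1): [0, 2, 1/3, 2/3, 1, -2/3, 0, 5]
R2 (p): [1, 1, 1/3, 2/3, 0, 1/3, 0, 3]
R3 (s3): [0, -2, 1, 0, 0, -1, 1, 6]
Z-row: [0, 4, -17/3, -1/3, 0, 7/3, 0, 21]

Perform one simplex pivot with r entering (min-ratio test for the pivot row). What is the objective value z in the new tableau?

Ratio test on column r — row 1: 5/(1/3) = 15; row 2: 3/(1/3) = 9; row 3: 6/1 = 6. Minimum is 6 at row 3 (s3 leaves); pivot element 1.
Pivot on row 3; the Z-row RHS becomes 21 − (-17/3)·6 = 55.

55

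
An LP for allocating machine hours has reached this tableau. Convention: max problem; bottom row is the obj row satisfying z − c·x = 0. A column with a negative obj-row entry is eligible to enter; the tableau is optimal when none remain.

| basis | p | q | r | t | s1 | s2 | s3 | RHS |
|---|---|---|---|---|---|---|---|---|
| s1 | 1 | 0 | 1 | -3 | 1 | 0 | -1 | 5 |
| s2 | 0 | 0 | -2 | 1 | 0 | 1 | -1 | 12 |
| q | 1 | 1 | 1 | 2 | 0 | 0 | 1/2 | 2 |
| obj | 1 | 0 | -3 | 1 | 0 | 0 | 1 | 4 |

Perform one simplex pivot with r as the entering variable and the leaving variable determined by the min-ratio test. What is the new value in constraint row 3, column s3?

1/2

Ratio test on column r — row 1: 5/1 = 5; row 2: entry -2 ≤ 0; row 3: 2/1 = 2. Minimum is 2 at row 3 (q leaves); pivot element 1.
Divide row 3 by 1; eliminate column r from the other rows.
In the new row 3, the s3 entry is the old entry divided by the pivot: (1/2)/1 = 1/2.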